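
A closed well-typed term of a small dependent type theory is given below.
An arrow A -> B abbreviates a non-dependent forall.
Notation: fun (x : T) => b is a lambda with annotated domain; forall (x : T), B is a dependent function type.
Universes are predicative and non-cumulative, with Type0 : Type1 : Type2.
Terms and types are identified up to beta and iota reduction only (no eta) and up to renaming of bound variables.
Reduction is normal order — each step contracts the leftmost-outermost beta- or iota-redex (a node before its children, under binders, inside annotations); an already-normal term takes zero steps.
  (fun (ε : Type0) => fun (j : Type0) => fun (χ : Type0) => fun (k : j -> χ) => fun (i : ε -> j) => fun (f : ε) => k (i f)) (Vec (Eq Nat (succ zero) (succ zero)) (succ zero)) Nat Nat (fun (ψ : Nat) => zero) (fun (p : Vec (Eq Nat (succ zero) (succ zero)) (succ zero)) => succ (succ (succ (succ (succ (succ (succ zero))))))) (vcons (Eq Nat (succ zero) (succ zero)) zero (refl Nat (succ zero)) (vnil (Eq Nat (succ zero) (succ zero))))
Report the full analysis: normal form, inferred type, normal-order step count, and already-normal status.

resulting normal form:
  zero
type:
  Nat
steps to reach normal form (normal order): 7
started in normal form: no
first contracted redex: a beta-redex


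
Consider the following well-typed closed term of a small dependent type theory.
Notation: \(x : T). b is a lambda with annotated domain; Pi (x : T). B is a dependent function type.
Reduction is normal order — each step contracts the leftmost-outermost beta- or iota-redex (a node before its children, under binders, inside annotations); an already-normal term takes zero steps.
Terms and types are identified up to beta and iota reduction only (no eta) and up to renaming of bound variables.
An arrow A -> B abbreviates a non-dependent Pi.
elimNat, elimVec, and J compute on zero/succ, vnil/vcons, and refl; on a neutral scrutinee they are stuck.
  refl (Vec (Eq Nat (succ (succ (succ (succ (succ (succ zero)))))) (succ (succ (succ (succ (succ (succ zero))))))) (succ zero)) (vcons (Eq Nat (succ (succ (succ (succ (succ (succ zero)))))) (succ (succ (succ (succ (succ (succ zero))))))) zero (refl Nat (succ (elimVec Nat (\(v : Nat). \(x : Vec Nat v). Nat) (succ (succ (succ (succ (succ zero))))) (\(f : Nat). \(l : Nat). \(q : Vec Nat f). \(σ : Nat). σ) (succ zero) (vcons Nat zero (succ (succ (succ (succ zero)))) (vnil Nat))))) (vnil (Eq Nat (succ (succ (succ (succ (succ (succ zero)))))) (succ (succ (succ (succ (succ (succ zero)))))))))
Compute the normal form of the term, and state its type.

resulting normal form:
  refl (Vec (Eq Nat (succ (succ (succ (succ (succ (succ zero)))))) (succ (succ (succ (succ (succ (succ zero))))))) (succ zero)) (vcons (Eq Nat (succ (succ (succ (succ (succ (succ zero)))))) (succ (succ (succ (succ (succ (succ zero))))))) zero (refl Nat (succ (succ (succ (succ (succ (succ zero))))))) (vnil (Eq Nat (succ (succ (succ (succ (succ (succ zero)))))) (succ (succ (succ (succ (succ (succ zero)))))))))
inferred type:
  Eq (Vec (Eq Nat (succ (succ (succ (succ (succ (succ zero)))))) (succ (succ (succ (succ (succ (succ zero))))))) (succ zero)) (vcons (Eq Nat (succ (succ (succ (succ (succ (succ zero)))))) (succ (succ (succ (succ (succ (succ zero))))))) zero (refl Nat (succ (succ (succ (succ (succ (succ zero))))))) (vnil (Eq Nat (succ (succ (succ (succ (succ (succ zero)))))) (succ (succ (succ (succ (succ (succ zero))))))))) (vcons (Eq Nat (succ (succ (succ (succ (succ (succ zero)))))) (succ (succ (succ (succ (succ (succ zero))))))) zero (refl Nat (succ (succ (succ (succ (succ (succ zero))))))) (vnil (Eq Nat (succ (succ (succ (succ (succ (succ zero)))))) (succ (succ (succ (succ (succ (succ zero)))))))))


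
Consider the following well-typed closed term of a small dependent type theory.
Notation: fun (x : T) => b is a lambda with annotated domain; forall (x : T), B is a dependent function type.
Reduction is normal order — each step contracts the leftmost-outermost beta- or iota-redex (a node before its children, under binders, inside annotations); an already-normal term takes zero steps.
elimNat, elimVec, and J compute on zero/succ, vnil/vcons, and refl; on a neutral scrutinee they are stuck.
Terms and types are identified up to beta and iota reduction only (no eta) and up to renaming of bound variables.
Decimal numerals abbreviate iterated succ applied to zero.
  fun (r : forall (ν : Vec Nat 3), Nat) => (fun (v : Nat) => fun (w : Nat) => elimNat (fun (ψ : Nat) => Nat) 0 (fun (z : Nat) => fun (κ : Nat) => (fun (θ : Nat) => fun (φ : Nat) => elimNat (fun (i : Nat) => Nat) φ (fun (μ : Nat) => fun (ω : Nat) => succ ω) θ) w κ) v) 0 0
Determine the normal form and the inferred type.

normal form:
  fun (r : forall (ν : Vec Nat 3), Nat) => 0
the term's type:
  forall (r : forall (ν : Vec Nat 3), Nat), Nat


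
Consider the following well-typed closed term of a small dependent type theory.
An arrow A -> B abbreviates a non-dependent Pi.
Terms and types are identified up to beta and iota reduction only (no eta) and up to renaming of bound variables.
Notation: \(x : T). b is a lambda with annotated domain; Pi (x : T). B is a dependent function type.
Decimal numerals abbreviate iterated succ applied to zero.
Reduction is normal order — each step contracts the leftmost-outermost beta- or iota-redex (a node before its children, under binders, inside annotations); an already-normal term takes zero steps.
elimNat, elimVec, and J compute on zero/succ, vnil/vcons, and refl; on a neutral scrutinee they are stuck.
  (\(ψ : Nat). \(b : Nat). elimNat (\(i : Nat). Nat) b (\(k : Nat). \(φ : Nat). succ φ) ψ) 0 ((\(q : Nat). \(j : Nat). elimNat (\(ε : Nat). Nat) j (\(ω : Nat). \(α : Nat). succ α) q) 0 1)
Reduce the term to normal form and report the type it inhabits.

reduced normal form:
  1
the term's type:
  Nat


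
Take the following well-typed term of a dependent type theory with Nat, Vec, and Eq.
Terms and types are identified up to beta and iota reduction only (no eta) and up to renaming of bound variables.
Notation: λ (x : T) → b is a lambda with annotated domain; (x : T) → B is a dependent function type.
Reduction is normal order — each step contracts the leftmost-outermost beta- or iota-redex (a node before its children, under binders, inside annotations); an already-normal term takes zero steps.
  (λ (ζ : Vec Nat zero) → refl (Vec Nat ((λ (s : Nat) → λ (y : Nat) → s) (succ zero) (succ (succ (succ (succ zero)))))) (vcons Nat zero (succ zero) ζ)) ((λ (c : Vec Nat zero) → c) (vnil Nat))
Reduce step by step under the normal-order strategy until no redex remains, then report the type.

normal-order reduction sequence:
  (λ (ζ : Vec Nat zero) → refl (Vec Nat ((λ (s : Nat) → λ (y : Nat) → s) (succ zero) (succ (succ (succ (succ zero)))))) (vcons Nat zero (succ zero) ζ)) ((λ (c : Vec Nat zero) → c) (vnil Nat))
  ~> refl (Vec Nat ((λ (ζ : Nat) → λ (s : Nat) → ζ) (succ zero) (succ (succ (succ (succ zero)))))) (vcons Nat zero (succ zero) ((λ (y : Vec Nat zero) → y) (vnil Nat)))
  ~> refl (Vec Nat ((λ (ζ : Nat) → succ zero) (succ (succ (succ (succ zero)))))) (vcons Nat zero (succ zero) ((λ (s : Vec Nat zero) → s) (vnil Nat)))
  ~> refl (Vec Nat (succ zero)) (vcons Nat zero (succ zero) ((λ (ζ : Vec Nat zero) → ζ) (vnil Nat)))
  ~> refl (Vec Nat (succ zero)) (vcons Nat zero (succ zero) (vnil Nat))
inferred type:
  Eq (Vec Nat (succ zero)) (vcons Nat zero (succ zero) (vnil Nat)) (vcons Nat zero (succ zero) (vnil Nat))


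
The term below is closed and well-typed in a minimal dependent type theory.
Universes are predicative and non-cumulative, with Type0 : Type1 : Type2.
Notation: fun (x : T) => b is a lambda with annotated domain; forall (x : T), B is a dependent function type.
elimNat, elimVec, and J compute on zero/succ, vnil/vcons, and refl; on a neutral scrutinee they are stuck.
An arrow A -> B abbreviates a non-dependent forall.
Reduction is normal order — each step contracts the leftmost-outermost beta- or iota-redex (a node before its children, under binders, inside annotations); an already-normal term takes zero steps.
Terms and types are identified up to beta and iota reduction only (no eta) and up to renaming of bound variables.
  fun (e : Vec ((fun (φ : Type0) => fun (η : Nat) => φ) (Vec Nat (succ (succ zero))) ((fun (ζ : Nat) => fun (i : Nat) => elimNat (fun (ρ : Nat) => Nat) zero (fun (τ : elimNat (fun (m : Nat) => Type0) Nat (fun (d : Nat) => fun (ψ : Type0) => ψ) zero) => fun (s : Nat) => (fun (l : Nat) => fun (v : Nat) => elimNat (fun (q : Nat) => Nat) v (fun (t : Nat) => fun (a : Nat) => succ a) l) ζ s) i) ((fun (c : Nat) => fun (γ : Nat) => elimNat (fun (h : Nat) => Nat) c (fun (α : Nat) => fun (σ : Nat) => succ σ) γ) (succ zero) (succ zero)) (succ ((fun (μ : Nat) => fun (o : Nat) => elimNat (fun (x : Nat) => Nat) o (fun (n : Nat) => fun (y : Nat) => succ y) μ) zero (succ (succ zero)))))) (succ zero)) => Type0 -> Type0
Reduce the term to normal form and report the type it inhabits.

reduced normal form:
  fun (e : Vec (Vec Nat (succ (succ zero))) (succ zero)) => Type0 -> Type0
the term's type:
  Vec (Vec Nat (succ (succ zero))) (succ zero) -> Type1
observation: contracting a beta-redex first, the term normalizes in 2 steps.


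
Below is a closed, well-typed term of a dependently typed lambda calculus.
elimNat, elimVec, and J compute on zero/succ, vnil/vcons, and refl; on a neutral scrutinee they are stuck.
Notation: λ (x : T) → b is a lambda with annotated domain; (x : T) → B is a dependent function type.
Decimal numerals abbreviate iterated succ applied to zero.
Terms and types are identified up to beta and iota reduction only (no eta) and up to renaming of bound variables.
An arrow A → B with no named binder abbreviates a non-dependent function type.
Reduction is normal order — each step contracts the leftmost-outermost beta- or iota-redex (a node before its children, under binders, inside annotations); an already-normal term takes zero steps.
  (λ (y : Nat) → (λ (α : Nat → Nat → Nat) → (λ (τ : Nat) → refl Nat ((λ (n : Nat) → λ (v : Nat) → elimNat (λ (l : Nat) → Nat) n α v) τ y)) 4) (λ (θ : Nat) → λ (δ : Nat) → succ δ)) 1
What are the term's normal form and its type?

normal form:
  refl Nat 5
inferred type:
  Eq Nat 5 5
observation: 9 normal-order steps separate the term from its normal form.


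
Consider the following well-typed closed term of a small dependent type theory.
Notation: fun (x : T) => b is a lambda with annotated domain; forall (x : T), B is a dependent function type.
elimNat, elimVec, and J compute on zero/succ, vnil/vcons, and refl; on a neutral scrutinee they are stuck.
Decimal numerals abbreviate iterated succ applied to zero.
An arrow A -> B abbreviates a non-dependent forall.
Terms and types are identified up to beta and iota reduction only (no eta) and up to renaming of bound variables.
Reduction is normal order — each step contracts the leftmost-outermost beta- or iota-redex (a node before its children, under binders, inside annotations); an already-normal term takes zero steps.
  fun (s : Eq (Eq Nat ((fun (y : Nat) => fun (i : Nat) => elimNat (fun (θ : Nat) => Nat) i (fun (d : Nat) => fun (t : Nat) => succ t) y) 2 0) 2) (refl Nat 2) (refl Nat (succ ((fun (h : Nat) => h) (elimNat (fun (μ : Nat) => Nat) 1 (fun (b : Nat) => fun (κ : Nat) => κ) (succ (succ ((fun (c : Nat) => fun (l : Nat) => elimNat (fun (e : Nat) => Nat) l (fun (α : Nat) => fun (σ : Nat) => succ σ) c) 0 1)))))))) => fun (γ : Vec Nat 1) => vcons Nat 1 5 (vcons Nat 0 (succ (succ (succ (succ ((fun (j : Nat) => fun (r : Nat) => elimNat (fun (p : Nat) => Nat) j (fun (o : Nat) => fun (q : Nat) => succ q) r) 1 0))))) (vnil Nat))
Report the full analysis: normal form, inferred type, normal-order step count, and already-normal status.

resulting normal form:
  fun (s : Eq (Eq Nat 2 2) (refl Nat 2) (refl Nat 2)) => fun (y : Vec Nat 1) => vcons Nat 1 5 (vcons Nat 0 5 (vnil Nat))
inferred type:
  Eq (Eq Nat 2 2) (refl Nat 2) (refl Nat 2) -> Vec Nat 1 -> Vec Nat 2
normal-order step count: 26
already normal: no
first redex: a beta-redex


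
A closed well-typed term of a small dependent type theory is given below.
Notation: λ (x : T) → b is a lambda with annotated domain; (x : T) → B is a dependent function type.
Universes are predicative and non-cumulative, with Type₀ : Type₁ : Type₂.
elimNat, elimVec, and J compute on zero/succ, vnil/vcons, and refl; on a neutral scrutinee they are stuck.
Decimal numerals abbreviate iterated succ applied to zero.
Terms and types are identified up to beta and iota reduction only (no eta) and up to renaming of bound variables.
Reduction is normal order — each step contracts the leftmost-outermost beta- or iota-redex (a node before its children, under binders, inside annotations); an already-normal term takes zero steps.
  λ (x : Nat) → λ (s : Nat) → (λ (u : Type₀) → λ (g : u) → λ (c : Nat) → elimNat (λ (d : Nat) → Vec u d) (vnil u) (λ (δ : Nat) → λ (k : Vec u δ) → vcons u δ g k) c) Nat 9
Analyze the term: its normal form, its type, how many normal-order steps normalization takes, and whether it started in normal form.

reduced normal form:
  λ (x : Nat) → λ (s : Nat) → λ (u : Nat) → elimNat (λ (g : Nat) → Vec Nat g) (vnil Nat) (λ (c : Nat) → λ (d : Vec Nat c) → vcons Nat c 9 d) u
type:
  (x : Nat) → (s : Nat) → (u : Nat) → Vec Nat u
normal-order step count: 2
already normal: no
first redex: a beta-redex


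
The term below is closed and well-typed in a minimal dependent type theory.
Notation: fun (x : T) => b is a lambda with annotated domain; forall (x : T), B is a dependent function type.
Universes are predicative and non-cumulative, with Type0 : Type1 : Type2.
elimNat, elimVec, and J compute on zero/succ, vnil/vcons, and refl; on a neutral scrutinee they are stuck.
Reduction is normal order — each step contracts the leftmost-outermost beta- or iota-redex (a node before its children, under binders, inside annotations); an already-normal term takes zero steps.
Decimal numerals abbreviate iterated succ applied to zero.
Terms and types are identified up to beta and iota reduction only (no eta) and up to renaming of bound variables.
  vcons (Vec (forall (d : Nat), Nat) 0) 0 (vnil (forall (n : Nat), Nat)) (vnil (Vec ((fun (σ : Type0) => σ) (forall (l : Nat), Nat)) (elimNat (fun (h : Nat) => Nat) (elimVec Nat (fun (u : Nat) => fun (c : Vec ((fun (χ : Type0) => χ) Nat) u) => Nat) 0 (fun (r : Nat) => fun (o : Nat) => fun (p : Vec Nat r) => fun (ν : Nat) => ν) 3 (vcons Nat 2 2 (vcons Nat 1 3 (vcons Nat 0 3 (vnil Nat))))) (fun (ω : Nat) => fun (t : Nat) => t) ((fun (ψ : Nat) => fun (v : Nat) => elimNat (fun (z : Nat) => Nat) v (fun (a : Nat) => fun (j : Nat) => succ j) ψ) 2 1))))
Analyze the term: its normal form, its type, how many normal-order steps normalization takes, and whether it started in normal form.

resulting normal form:
  vcons (Vec (forall (d : Nat), Nat) 0) 0 (vnil (forall (n : Nat), Nat)) (vnil (Vec (forall (σ : Nat), Nat) 0))
the term's type:
  Vec (Vec (forall (d : Nat), Nat) 0) 1
normal-order step count: 36
started in normal form: no
first contracted redex: a beta-redex


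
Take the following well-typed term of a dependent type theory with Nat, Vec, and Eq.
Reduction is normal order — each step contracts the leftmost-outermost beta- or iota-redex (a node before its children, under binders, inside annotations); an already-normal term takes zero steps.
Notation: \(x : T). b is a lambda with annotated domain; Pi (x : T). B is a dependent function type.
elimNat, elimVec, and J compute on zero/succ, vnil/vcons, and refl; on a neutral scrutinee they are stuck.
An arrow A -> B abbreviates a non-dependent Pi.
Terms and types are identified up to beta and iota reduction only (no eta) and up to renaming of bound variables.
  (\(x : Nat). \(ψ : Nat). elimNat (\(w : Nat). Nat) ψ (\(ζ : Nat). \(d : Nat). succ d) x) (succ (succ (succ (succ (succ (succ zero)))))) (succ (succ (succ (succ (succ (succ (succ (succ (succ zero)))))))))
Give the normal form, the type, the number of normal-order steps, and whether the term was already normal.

resulting normal form:
  succ (succ (succ (succ (succ (succ (succ (succ (succ (succ (succ (succ (succ (succ (succ zero))))))))))))))
the term's type:
  Nat
reduction steps (normal order): 21
already normal: no
first contracted redex: a beta-redex


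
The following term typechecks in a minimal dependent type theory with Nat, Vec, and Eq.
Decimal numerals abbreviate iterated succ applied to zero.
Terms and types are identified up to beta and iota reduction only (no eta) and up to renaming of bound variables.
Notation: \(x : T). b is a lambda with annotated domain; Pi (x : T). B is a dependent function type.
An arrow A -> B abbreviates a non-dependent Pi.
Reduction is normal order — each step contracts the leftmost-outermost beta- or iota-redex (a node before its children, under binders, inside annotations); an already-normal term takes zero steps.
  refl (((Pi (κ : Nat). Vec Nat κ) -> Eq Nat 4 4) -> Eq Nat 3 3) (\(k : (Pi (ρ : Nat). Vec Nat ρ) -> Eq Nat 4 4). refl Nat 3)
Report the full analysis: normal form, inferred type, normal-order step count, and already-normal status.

reduced normal form:
  refl (((Pi (κ : Nat). Vec Nat κ) -> Eq Nat 4 4) -> Eq Nat 3 3) (\(k : (Pi (ρ : Nat). Vec Nat ρ) -> Eq Nat 4 4). refl Nat 3)
type:
  Eq (((Pi (κ : Nat). Vec Nat κ) -> Eq Nat 4 4) -> Eq Nat 3 3) (\(k : (Pi (ρ : Nat). Vec Nat ρ) -> Eq Nat 4 4). refl Nat 3) (\(α : (Pi (γ : Nat). Vec Nat γ) -> Eq Nat 4 4). refl Nat 3)
normal-order step count: 0
term was already normal: yes


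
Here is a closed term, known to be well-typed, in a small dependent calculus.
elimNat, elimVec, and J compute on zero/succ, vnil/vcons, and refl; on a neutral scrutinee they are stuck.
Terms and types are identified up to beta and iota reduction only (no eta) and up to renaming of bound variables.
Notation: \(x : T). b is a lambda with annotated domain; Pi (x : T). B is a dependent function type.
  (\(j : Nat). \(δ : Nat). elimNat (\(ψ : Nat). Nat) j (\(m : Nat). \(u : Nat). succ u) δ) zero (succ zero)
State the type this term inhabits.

the term's type:
  Nat


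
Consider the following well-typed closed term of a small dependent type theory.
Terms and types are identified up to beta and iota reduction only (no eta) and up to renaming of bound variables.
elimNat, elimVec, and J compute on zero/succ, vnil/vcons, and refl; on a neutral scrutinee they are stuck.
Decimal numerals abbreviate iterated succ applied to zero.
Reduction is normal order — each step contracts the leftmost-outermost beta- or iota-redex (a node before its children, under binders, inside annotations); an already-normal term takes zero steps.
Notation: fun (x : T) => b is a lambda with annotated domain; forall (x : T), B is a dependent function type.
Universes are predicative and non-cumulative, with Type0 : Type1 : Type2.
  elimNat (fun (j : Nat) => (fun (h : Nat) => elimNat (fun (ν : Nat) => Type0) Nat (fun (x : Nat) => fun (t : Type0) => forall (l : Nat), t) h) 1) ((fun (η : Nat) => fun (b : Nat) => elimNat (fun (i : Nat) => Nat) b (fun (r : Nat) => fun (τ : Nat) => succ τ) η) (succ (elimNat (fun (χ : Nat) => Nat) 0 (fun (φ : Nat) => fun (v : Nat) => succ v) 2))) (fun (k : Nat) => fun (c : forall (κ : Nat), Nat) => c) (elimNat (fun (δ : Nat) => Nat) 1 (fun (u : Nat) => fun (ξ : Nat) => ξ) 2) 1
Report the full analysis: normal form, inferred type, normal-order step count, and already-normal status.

reduced normal form:
  4
the term's type:
  Nat
normal-order step count: 35
already normal: no
first redex: a beta-redex


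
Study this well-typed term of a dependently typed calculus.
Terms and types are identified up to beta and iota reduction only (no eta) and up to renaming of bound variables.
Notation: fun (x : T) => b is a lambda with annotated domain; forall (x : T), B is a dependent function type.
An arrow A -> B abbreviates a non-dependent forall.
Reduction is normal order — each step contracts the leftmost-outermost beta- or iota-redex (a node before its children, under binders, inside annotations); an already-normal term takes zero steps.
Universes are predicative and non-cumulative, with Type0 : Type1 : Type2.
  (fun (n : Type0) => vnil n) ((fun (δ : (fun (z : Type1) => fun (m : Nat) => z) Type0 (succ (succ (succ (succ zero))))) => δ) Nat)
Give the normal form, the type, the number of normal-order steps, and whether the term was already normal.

resulting normal form:
  vnil Nat
the term's type:
  Vec Nat zero
reduction steps (normal order): 2
term was already normal: no
first contracted redex: a beta-redex


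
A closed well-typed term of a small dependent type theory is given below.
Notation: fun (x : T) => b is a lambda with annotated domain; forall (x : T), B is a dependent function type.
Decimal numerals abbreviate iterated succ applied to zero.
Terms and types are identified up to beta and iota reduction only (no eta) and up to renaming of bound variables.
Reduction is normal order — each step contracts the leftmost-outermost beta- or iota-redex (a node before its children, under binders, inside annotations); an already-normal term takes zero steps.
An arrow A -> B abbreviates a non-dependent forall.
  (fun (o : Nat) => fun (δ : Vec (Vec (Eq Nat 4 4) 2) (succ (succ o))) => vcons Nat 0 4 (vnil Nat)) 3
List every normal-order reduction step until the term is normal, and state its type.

normal-order reduction sequence:
  (fun (o : Nat) => fun (δ : Vec (Vec (Eq Nat 4 4) 2) (succ (succ o))) => vcons Nat 0 4 (vnil Nat)) 3
  ~> fun (o : Vec (Vec (Eq Nat 4 4) 2) 5) => vcons Nat 0 4 (vnil Nat)
inferred type:
  Vec (Vec (Eq Nat 4 4) 2) 5 -> Vec Nat 1


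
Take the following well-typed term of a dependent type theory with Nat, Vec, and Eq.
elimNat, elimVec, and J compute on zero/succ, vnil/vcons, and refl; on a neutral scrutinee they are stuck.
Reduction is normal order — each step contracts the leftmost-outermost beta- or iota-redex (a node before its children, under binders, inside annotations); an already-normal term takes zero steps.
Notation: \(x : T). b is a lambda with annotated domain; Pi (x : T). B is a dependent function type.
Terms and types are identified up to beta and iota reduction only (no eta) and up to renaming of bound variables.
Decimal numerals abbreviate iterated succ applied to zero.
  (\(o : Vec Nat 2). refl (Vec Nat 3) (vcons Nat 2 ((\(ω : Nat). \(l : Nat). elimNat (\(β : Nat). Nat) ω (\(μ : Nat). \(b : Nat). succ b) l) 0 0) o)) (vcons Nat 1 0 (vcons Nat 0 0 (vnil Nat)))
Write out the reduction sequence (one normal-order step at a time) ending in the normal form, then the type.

normal-order reduction:
  (\(o : Vec Nat 2). refl (Vec Nat 3) (vcons Nat 2 ((\(ω : Nat). \(l : Nat). elimNat (\(β : Nat). Nat) ω (\(μ : Nat). \(b : Nat). succ b) l) 0 0) o)) (vcons Nat 1 0 (vcons Nat 0 0 (vnil Nat)))
  ~> refl (Vec Nat 3) (vcons Nat 2 ((\(o : Nat). \(ω : Nat). elimNat (\(l : Nat). Nat) o (\(β : Nat). \(μ : Nat). succ μ) ω) 0 0) (vcons Nat 1 0 (vcons Nat 0 0 (vnil Nat))))
  ~> refl (Vec Nat 3) (vcons Nat 2 ((\(o : Nat). elimNat (\(ω : Nat). Nat) 0 (\(l : Nat). \(β : Nat). succ β) o) 0) (vcons Nat 1 0 (vcons Nat 0 0 (vnil Nat))))
  ~> refl (Vec Nat 3) (vcons Nat 2 (elimNat (\(o : Nat). Nat) 0 (\(ω : Nat). \(l : Nat). succ l) 0) (vcons Nat 1 0 (vcons Nat 0 0 (vnil Nat))))
  ~> refl (Vec Nat 3) (vcons Nat 2 0 (vcons Nat 1 0 (vcons Nat 0 0 (vnil Nat))))
the term's type:
  Eq (Vec Nat 3) (vcons Nat 2 0 (vcons Nat 1 0 (vcons Nat 0 0 (vnil Nat)))) (vcons Nat 2 0 (vcons Nat 1 0 (vcons Nat 0 0 (vnil Nat))))


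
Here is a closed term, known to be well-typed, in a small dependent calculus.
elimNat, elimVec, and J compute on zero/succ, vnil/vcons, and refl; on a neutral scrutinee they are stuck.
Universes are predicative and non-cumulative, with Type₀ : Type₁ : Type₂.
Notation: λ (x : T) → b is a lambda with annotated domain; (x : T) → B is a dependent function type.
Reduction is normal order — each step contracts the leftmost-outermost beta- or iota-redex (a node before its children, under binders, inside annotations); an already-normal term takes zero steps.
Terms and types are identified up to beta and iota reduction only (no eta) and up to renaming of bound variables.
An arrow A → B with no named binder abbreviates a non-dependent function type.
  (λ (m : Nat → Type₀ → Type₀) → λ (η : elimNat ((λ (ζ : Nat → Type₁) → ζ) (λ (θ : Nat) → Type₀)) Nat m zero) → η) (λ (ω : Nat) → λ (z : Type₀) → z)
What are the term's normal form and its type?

normal form:
  λ (m : Nat) → m
type:
  Nat → Nat
observation: the term reaches its normal form after 2 normal-order steps.


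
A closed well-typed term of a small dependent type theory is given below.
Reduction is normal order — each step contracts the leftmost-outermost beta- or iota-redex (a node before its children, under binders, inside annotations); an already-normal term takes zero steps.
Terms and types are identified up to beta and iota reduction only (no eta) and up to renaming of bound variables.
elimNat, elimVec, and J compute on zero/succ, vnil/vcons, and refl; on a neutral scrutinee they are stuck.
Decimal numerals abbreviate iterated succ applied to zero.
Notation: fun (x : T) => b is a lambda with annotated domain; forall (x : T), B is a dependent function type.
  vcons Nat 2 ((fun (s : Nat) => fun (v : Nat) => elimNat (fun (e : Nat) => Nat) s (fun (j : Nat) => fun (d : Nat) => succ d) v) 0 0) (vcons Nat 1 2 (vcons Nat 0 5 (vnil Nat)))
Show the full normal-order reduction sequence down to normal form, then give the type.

normal-order reduction sequence:
  vcons Nat 2 ((fun (s : Nat) => fun (v : Nat) => elimNat (fun (e : Nat) => Nat) s (fun (j : Nat) => fun (d : Nat) => succ d) v) 0 0) (vcons Nat 1 2 (vcons Nat 0 5 (vnil Nat)))
  ~> vcons Nat 2 ((fun (s : Nat) => elimNat (fun (v : Nat) => Nat) 0 (fun (e : Nat) => fun (j : Nat) => succ j) s) 0) (vcons Nat 1 2 (vcons Nat 0 5 (vnil Nat)))
  ~> vcons Nat 2 (elimNat (fun (s : Nat) => Nat) 0 (fun (v : Nat) => fun (e : Nat) => succ e) 0) (vcons Nat 1 2 (vcons Nat 0 5 (vnil Nat)))
  ~> vcons Nat 2 0 (vcons Nat 1 2 (vcons Nat 0 5 (vnil Nat)))
type:
  Vec Nat 3


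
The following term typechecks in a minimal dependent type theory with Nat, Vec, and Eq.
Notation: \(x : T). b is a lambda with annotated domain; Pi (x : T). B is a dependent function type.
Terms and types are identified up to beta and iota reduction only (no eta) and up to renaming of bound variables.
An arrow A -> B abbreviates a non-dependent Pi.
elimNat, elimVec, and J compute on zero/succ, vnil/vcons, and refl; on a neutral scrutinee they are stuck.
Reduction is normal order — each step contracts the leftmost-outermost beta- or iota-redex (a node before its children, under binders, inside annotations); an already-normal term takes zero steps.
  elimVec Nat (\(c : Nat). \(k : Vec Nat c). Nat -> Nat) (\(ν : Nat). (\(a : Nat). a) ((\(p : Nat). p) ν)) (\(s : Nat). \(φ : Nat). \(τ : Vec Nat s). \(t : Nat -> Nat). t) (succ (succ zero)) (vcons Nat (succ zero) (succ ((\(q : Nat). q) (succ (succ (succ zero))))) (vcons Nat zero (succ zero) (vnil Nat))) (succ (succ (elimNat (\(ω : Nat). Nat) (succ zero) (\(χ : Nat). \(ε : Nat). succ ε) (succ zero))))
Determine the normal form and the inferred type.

resulting normal form:
  succ (succ (succ (succ zero)))
inferred type:
  Nat


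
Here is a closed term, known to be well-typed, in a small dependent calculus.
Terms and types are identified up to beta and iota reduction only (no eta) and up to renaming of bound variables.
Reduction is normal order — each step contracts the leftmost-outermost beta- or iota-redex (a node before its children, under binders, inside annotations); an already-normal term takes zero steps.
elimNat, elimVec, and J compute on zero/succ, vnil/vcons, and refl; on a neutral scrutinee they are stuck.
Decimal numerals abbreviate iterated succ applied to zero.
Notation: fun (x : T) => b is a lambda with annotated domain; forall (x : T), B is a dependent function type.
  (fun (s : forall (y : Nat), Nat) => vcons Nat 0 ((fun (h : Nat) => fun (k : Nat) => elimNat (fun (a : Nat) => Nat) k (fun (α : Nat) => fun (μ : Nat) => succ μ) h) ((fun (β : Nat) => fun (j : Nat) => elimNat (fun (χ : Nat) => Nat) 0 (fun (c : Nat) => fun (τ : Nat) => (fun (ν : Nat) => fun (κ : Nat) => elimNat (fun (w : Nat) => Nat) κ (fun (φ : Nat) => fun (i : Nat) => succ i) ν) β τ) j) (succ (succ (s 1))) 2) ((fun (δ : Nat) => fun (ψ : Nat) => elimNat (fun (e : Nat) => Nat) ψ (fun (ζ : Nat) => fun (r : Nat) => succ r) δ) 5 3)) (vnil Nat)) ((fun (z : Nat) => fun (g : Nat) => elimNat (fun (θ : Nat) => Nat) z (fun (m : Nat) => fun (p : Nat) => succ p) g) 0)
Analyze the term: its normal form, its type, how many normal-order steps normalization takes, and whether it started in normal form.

reduced normal form:
  vcons Nat 0 14 (vnil Nat)
the term's type:
  Vec Nat 1
steps to reach normal form (normal order): 85
already normal: no
first contracted redex: a beta-redex


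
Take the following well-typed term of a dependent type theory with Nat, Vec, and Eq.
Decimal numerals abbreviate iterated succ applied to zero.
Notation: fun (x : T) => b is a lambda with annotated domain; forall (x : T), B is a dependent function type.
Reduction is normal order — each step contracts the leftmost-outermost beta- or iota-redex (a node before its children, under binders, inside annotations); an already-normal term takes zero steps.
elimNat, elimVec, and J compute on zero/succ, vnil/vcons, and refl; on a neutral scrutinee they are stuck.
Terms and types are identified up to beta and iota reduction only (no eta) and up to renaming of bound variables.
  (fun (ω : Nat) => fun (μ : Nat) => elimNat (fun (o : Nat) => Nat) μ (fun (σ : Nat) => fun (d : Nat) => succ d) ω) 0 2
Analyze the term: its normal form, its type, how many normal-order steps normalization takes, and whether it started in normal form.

normal form:
  2
the term's type:
  Nat
steps to reach normal form (normal order): 3
already normal: no
first contracted redex: a beta-redex


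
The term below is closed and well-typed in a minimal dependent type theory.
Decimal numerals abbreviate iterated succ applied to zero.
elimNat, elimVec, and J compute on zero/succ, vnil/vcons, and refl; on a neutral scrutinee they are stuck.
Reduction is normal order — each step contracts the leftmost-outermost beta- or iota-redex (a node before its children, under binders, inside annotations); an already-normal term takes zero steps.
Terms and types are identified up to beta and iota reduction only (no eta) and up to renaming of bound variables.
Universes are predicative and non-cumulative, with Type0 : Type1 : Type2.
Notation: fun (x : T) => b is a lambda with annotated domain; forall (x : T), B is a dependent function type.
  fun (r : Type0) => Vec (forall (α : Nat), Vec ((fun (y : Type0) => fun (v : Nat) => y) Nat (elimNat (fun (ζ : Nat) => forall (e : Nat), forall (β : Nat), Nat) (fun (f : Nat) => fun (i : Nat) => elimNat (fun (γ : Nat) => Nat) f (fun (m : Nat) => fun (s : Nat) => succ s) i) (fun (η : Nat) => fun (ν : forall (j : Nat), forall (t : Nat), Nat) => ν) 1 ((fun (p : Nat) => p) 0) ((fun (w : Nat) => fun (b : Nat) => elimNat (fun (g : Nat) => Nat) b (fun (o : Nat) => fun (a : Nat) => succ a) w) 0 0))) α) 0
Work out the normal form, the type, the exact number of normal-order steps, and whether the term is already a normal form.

resulting normal form:
  fun (r : Type0) => Vec (forall (α : Nat), Vec Nat α) 0
the term's type:
  forall (r : Type0), Type0
reduction steps (normal order): 2
already normal: no
first redex: a beta-redex


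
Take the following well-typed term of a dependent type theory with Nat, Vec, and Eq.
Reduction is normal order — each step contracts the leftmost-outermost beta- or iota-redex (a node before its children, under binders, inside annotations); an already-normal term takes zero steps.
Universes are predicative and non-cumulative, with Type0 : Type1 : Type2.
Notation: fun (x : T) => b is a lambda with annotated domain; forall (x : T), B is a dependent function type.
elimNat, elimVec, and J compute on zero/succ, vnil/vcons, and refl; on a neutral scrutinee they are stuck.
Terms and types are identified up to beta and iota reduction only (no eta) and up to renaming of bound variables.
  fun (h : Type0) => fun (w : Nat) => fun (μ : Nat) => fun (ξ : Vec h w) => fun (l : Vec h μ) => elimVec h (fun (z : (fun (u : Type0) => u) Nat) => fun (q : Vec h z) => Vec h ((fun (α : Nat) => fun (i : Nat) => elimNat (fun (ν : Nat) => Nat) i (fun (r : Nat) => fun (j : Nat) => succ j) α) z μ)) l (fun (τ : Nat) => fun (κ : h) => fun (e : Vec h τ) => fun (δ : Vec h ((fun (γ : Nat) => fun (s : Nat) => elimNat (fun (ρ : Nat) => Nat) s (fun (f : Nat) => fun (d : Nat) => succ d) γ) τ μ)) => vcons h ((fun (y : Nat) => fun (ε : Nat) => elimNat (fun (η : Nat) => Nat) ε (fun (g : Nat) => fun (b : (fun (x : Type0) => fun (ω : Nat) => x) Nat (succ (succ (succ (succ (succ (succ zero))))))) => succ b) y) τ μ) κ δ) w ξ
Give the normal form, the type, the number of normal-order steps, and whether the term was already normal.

normal form:
  fun (h : Type0) => fun (w : Nat) => fun (μ : Nat) => fun (ξ : Vec h w) => fun (l : Vec h μ) => elimVec h (fun (z : Nat) => fun (u : Vec h z) => Vec h (elimNat (fun (q : Nat) => Nat) μ (fun (α : Nat) => fun (i : Nat) => succ i) z)) l (fun (ν : Nat) => fun (r : h) => fun (j : Vec h ν) => fun (τ : Vec h (elimNat (fun (κ : Nat) => Nat) μ (fun (e : Nat) => fun (δ : Nat) => succ δ) ν)) => vcons h (elimNat (fun (γ : Nat) => Nat) μ (fun (s : Nat) => fun (ρ : Nat) => succ ρ) ν) r τ) w ξ
inferred type:
  forall (h : Type0), forall (w : Nat), forall (μ : Nat), forall (ξ : Vec h w), forall (l : Vec h μ), Vec h (elimNat (fun (z : Nat) => Nat) μ (fun (u : Nat) => fun (q : Nat) => succ q) w)
reduction steps (normal order): 9
already normal: no
first redex: a beta-redex


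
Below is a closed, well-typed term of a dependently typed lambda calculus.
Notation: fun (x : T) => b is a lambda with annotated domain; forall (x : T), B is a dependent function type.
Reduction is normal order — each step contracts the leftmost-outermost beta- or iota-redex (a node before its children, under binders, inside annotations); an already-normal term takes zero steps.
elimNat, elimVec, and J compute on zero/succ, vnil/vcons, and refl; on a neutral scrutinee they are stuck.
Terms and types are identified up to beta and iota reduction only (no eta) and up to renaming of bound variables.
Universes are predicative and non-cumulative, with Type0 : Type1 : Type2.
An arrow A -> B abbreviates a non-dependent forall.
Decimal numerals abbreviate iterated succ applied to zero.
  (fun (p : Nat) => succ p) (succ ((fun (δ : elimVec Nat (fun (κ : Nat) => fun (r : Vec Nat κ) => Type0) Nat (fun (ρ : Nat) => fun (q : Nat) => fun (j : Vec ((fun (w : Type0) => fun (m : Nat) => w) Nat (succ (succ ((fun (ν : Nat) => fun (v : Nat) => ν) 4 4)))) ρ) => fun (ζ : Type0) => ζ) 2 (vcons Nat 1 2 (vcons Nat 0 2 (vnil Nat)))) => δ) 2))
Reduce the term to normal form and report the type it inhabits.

reduced normal form:
  4
the term's type:
  Nat


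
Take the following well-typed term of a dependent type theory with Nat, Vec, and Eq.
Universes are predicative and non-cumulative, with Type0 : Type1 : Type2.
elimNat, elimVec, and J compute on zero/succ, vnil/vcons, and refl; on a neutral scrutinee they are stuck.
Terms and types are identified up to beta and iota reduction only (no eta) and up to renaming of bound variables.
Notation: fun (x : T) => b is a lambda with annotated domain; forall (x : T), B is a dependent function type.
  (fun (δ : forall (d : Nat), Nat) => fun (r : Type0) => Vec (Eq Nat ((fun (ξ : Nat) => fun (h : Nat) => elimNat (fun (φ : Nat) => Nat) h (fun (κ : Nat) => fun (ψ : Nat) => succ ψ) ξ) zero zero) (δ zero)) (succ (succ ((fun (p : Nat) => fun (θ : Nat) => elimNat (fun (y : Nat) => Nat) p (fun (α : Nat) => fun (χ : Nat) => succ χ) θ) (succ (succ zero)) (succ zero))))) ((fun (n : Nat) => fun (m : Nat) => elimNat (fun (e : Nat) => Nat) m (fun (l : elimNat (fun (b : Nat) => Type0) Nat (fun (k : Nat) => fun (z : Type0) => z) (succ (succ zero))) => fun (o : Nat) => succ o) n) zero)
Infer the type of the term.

type:
  forall (δ : Type0), Type0


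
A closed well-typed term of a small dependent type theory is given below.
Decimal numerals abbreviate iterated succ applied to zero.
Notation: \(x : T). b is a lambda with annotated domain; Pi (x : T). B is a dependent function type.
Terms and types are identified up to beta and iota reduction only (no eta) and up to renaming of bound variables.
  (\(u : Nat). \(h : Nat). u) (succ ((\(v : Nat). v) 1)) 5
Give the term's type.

inferred type:
  Nat


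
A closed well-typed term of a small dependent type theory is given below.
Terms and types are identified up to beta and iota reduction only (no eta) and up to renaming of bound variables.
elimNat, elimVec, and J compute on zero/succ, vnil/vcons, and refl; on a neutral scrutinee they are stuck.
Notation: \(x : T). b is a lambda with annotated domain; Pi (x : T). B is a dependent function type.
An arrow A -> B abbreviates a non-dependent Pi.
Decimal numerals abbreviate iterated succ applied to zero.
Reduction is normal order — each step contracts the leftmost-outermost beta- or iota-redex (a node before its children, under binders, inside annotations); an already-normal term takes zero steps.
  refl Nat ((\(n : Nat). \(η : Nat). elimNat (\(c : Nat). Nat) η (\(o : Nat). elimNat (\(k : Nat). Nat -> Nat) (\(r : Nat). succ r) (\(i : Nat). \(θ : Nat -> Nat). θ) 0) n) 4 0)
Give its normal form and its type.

resulting normal form:
  refl Nat 4
inferred type:
  Eq Nat 4 4


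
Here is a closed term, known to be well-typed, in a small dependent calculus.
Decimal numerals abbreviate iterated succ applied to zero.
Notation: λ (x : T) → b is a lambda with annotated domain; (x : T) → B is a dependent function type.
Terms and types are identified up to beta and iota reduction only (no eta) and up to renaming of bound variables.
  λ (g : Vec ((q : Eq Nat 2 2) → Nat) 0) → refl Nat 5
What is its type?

the term's type:
  (g : Vec ((q : Eq Nat 2 2) → Nat) 0) → Eq Nat 5 5


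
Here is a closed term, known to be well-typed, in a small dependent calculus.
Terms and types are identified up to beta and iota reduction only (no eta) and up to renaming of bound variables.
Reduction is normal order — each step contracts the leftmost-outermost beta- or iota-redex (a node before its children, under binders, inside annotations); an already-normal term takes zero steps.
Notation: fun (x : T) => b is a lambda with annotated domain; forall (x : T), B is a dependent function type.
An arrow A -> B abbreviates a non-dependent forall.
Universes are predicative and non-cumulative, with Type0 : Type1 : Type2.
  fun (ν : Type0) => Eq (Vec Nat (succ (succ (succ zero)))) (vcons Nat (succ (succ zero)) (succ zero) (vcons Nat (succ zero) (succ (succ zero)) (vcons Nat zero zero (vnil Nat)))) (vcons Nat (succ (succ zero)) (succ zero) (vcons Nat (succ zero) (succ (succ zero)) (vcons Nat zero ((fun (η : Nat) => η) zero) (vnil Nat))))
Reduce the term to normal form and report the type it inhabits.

normal form:
  fun (ν : Type0) => Eq (Vec Nat (succ (succ (succ zero)))) (vcons Nat (succ (succ zero)) (succ zero) (vcons Nat (succ zero) (succ (succ zero)) (vcons Nat zero zero (vnil Nat)))) (vcons Nat (succ (succ zero)) (succ zero) (vcons Nat (succ zero) (succ (succ zero)) (vcons Nat zero zero (vnil Nat))))
the term's type:
  Type0 -> Type0
observation: contracting a beta-redex first, the term normalizes in 1 step.


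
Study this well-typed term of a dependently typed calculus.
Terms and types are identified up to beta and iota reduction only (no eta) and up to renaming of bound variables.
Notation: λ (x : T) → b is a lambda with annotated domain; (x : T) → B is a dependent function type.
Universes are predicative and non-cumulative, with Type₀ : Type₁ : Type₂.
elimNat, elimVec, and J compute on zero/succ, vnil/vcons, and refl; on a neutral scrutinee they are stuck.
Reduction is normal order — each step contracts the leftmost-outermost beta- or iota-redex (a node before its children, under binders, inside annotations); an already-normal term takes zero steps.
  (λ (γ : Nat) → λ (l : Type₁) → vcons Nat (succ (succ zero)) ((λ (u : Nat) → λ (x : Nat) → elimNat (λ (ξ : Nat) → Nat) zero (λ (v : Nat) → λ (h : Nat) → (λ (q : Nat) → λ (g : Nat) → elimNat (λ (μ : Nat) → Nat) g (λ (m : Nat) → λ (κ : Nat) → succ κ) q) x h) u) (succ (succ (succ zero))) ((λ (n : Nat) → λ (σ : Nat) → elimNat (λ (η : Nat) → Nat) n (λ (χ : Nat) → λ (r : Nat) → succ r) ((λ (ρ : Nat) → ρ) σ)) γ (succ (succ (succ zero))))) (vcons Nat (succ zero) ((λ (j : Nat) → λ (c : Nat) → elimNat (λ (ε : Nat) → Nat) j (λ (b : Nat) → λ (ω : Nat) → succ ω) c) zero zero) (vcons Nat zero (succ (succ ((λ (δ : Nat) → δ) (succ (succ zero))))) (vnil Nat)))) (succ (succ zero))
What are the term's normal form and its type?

reduced normal form:
  λ (γ : Type₁) → vcons Nat (succ (succ zero)) (succ (succ (succ (succ (succ (succ (succ (succ (succ (succ (succ (succ (succ (succ (succ zero))))))))))))))) (vcons Nat (succ zero) zero (vcons Nat zero (succ (succ (succ (succ zero)))) (vnil Nat)))
type:
  (γ : Type₁) → Vec Nat (succ (succ (succ zero)))
observation: reduction starts at a beta-redex, and 110 normal-order steps reach the normal form.
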